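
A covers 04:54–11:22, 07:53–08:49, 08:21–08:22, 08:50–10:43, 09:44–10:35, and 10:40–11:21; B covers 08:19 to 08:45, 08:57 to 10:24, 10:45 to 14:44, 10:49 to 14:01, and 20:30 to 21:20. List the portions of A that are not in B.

04:54-08:19, 08:45-08:57, 10:24-10:45

Merge the first list: 04:54-11:22.
Merge the second list: 08:19-08:45, 08:57-10:24, 10:45-14:44, 20:30-21:20.
04:54-11:22 with B removed leaves 04:54-08:19, 08:45-08:57, 10:24-10:45.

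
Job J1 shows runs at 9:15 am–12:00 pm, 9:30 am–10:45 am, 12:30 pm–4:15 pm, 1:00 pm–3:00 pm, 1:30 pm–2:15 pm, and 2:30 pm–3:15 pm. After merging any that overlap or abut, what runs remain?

9:15 am–12:00 pm, 12:30 pm–4:15 pm

9:30 am–10:45 am overlaps/touches 9:15 am–12:00 pm → extend to 9:15 am–12:00 pm.
12:30 pm–4:15 pm is disjoint → start new block.
1:00 pm–3:00 pm overlaps/touches 12:30 pm–4:15 pm → extend to 12:30 pm–4:15 pm.
1:30 pm–2:15 pm overlaps/touches 12:30 pm–4:15 pm → extend to 12:30 pm–4:15 pm.
2:30 pm–3:15 pm overlaps/touches 12:30 pm–4:15 pm → extend to 12:30 pm–4:15 pm.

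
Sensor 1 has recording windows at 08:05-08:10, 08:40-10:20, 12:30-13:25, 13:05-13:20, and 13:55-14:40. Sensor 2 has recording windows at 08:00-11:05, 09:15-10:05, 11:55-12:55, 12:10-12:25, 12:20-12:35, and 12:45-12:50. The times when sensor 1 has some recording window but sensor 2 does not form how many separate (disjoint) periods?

2

First set merges to 08:05–08:10, 08:40–10:20, 12:30–13:25, 13:55–14:40.
Second set merges to 08:00–11:05, 11:55–12:55.
A \ B = 12:55–13:25, 13:55–14:40.
That is 2 disjoint pieces.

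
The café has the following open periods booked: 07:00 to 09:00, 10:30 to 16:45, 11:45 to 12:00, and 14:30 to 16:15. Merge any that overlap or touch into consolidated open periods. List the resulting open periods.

10:30–16:45 is disjoint → start new block.
11:45–12:00 overlaps/touches 10:30–16:45 → extend to 10:30–16:45.
14:30–16:15 overlaps/touches 10:30–16:45 → extend to 10:30–16:45.

07:00–09:00, 10:30–16:45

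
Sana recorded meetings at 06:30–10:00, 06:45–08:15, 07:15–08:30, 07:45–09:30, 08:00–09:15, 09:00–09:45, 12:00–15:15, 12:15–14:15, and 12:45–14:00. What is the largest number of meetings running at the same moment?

5

At 08:00, 5 of the intervals are simultaneously active.
No point has more.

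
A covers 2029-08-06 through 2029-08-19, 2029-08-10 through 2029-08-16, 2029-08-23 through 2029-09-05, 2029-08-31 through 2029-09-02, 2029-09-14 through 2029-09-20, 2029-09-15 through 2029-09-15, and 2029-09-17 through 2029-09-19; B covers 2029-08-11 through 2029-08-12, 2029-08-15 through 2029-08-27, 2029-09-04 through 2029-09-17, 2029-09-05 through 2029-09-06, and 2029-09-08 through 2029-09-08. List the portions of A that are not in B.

First set merges to 2029-08-06 through 2029-08-19, 2029-08-23 through 2029-09-05, 2029-09-14 through 2029-09-20.
Second set merges to 2029-08-11 through 2029-08-12, 2029-08-15 through 2029-08-27, 2029-09-04 through 2029-09-17.
2029-08-06 through 2029-08-19 minus B → 2029-08-06 through 2029-08-10, 2029-08-13 through 2029-08-14.
2029-08-23 through 2029-09-05 minus B → 2029-08-28 through 2029-09-03.
2029-09-14 through 2029-09-20 minus B → 2029-09-18 through 2029-09-20.

2029-08-06 through 2029-08-10, 2029-08-13 through 2029-08-14, 2029-08-28 through 2029-09-03, 2029-09-18 through 2029-09-20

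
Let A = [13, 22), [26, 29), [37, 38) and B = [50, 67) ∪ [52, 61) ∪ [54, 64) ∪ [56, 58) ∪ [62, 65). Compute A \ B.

[13, 22) ∪ [26, 29) ∪ [37, 38)

B, merged: [50, 67).
[13, 22): nothing removed.
[26, 29): nothing removed.
[37, 38): nothing removed.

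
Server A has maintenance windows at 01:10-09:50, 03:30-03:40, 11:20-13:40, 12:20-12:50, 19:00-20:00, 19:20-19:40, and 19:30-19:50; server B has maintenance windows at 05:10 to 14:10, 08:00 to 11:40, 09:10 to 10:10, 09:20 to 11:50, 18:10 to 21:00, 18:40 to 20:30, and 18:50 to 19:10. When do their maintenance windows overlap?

05:10–09:50, 11:20–13:40, 19:00–20:00

A, merged: 01:10–09:50, 11:20–13:40, 19:00–20:00.
B, merged: 05:10–14:10, 18:10–21:00.
01:10–09:50 ∩ B → 05:10–09:50.
11:20–13:40 ∩ B → 11:20–13:40.
19:00–20:00 ∩ B → 19:00–20:00.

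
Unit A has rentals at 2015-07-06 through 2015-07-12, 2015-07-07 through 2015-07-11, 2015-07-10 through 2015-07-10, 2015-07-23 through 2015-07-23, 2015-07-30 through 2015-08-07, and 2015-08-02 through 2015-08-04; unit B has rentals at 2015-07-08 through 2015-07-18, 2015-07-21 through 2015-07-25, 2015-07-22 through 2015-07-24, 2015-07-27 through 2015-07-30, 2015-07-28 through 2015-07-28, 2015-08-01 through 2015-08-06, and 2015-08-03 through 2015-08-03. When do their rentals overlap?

Merge the first list: 2015-07-06 through 2015-07-12, 2015-07-23 through 2015-07-23, 2015-07-30 through 2015-08-07.
Merge the second list: 2015-07-08 through 2015-07-18, 2015-07-21 through 2015-07-25, 2015-07-27 through 2015-07-30, 2015-08-01 through 2015-08-06.
2015-07-06 through 2015-07-12 meets the second set on 2015-07-08 through 2015-07-12.
2015-07-23 through 2015-07-23 meets the second set on 2015-07-23 through 2015-07-23.
2015-07-30 through 2015-08-07 meets the second set on 2015-07-30 through 2015-07-30, 2015-08-01 through 2015-08-06.

2015-07-08 through 2015-07-12, 2015-07-23 through 2015-07-23, 2015-07-30 through 2015-07-30, 2015-08-01 through 2015-08-06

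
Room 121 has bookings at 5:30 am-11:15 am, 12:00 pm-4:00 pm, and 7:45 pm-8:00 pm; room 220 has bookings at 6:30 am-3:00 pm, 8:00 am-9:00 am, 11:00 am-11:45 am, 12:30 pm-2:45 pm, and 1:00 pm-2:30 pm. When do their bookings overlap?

Merge the second list: 6:30 am–3:00 pm.
5:30 am–11:15 am meets the second set on 6:30 am–11:15 am.
12:00 pm–4:00 pm meets the second set on 12:00 pm–3:00 pm.
7:45 pm–8:00 pm: no overlap with the second set.

6:30 am–11:15 am, 12:00 pm–3:00 pm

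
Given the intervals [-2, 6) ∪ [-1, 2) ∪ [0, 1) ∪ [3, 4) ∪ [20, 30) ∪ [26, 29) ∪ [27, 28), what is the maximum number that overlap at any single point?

3

Walk the sorted start/end points keeping a running depth.
The depth first hits 3 at 0.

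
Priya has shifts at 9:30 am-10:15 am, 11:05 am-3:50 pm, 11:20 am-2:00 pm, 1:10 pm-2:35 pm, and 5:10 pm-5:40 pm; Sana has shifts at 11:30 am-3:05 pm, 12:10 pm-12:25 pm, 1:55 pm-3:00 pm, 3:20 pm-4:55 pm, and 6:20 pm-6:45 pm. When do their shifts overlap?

A, merged: 9:30 am–10:15 am, 11:05 am–3:50 pm, 5:10 pm–5:40 pm.
B, merged: 11:30 am–3:05 pm, 3:20 pm–4:55 pm, 6:20 pm–6:45 pm.
9:30 am–10:15 am meets no B interval.
11:05 am–3:50 pm ∩ B → 11:30 am–3:05 pm, 3:20 pm–3:50 pm.
5:10 pm–5:40 pm meets no B interval.

11:30 am–3:05 pm, 3:20 pm–3:50 pm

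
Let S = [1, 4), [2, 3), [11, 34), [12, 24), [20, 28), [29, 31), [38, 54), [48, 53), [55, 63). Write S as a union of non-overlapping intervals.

[1, 4) ∪ [11, 34) ∪ [38, 54) ∪ [55, 63)

[2, 3) overlaps/touches [1, 4) → extend to [1, 4).
[11, 34) is disjoint → start new block.
[12, 24) overlaps/touches [11, 34) → extend to [11, 34).
[20, 28) overlaps/touches [11, 34) → extend to [11, 34).
[29, 31) overlaps/touches [11, 34) → extend to [11, 34).
[38, 54) is disjoint → start new block.
[48, 53) overlaps/touches [38, 54) → extend to [38, 54).
[55, 63) is disjoint → start new block.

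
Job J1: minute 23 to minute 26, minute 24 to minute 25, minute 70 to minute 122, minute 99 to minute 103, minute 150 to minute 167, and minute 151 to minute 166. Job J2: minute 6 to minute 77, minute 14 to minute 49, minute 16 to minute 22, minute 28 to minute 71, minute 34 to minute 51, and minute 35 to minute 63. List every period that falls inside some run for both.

Merge the first list: minute 23 to minute 26, minute 70 to minute 122, minute 150 to minute 167.
Merge the second list: minute 6 to minute 77.
minute 23 to minute 26 ∩ B → minute 23 to minute 26.
minute 70 to minute 122 ∩ B → minute 70 to minute 77.
minute 150 to minute 167 meets no B interval.

minute 23 to minute 26, minute 70 to minute 77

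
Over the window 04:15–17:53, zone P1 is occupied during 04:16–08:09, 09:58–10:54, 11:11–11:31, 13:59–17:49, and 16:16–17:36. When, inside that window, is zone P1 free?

After merging, the occupied span is 04:16–08:09, 09:58–10:54, 11:11–11:31, 13:59–17:49.
Uncovered inside 04:15–17:53: 04:15–04:16, 08:09–09:58, 10:54–11:11, 11:31–13:59, 17:49–17:53.

04:15–04:16, 08:09–09:58, 10:54–11:11, 11:31–13:59, 17:49–17:53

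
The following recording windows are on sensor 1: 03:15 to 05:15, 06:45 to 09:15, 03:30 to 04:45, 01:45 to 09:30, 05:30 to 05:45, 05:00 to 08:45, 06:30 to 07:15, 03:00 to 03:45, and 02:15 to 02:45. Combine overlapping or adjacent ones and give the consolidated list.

01:45–09:30

Sort by start: 01:45–09:30, 02:15–02:45, 03:00–03:45, 03:15–05:15, 03:30–04:45, 05:00–08:45, 05:30–05:45, 06:30–07:15, 06:45–09:15.
02:15–02:45 overlaps/touches 01:45–09:30 → extend to 01:45–09:30.
03:00–03:45 overlaps/touches 01:45–09:30 → extend to 01:45–09:30.
03:15–05:15 overlaps/touches 01:45–09:30 → extend to 01:45–09:30.
03:30–04:45 overlaps/touches 01:45–09:30 → extend to 01:45–09:30.
05:00–08:45 overlaps/touches 01:45–09:30 → extend to 01:45–09:30.
05:30–05:45 overlaps/touches 01:45–09:30 → extend to 01:45–09:30.
06:30–07:15 overlaps/touches 01:45–09:30 → extend to 01:45–09:30.
06:45–09:15 overlaps/touches 01:45–09:30 → extend to 01:45–09:30.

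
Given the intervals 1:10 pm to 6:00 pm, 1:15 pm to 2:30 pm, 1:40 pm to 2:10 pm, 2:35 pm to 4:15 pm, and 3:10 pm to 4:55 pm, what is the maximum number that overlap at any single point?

At 1:40 pm, 3 of the intervals are simultaneously active.
No point has more.

3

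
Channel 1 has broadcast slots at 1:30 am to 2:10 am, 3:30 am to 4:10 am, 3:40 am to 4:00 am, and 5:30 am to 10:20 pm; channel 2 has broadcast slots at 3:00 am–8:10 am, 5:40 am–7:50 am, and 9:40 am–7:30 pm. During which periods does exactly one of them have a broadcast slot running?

Merge the first list: 1:30 am–2:10 am, 3:30 am–4:10 am, 5:30 am–10:20 pm.
Merge the second list: 3:00 am–8:10 am, 9:40 am–7:30 pm.
Only in the first: 1:30 am–2:10 am, 8:10 am–9:40 am, 7:30 pm–10:20 pm.
Only in the second: 3:00 am–3:30 am, 4:10 am–5:30 am.
Together these are the periods covered by exactly one.

1:30 am–2:10 am, 3:00 am–3:30 am, 4:10 am–5:30 am, 8:10 am–9:40 am, 7:30 pm–10:20 pm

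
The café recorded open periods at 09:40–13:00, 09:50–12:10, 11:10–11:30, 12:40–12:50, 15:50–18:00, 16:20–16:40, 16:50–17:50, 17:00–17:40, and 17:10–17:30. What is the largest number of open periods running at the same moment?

4

Sweep endpoints in order; track running count of active intervals.
Peak of 4 reached at 17:10.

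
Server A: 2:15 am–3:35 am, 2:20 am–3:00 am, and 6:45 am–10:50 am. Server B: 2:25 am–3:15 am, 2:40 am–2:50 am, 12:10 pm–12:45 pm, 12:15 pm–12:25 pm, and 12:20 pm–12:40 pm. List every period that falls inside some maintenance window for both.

2:25 am–3:15 am

Merge the first list: 2:15 am–3:35 am, 6:45 am–10:50 am.
Merge the second list: 2:25 am–3:15 am, 12:10 pm–12:45 pm.
2:15 am–3:35 am meets the second set on 2:25 am–3:15 am.
6:45 am–10:50 am: no overlap with the second set.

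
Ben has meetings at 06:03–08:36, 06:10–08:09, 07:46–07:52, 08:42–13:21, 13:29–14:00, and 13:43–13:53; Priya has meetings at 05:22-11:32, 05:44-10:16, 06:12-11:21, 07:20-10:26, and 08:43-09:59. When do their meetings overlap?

06:03–08:36, 08:42–11:32

A, merged: 06:03–08:36, 08:42–13:21, 13:29–14:00.
B, merged: 05:22–11:32.
06:03–08:36 ∩ B → 06:03–08:36.
08:42–13:21 ∩ B → 08:42–11:32.
13:29–14:00 meets no B interval.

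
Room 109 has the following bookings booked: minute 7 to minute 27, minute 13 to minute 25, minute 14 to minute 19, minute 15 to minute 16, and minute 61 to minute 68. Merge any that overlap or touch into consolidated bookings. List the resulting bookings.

minute 13 to minute 25 overlaps/touches minute 7 to minute 27 → extend to minute 7 to minute 27.
minute 14 to minute 19 overlaps/touches minute 7 to minute 27 → extend to minute 7 to minute 27.
minute 15 to minute 16 overlaps/touches minute 7 to minute 27 → extend to minute 7 to minute 27.
minute 61 to minute 68 is disjoint → start new block.

minute 7 to minute 27, minute 61 to minute 68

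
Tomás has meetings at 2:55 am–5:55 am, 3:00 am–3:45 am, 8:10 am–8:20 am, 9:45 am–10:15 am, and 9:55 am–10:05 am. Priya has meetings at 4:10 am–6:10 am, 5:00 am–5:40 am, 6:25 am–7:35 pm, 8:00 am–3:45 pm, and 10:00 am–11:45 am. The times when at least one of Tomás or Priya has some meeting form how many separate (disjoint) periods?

A, merged: 2:55 am–5:55 am, 8:10 am–8:20 am, 9:45 am–10:15 am.
B, merged: 4:10 am–6:10 am, 6:25 am–7:35 pm.
A ∪ B = 2:55 am–6:10 am, 6:25 am–7:35 pm.
That is 2 disjoint pieces.

2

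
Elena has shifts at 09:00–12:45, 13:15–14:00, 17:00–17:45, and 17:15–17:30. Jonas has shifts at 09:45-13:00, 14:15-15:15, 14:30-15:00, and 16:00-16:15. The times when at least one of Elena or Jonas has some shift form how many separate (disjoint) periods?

First set merges to 09:00–12:45, 13:15–14:00, 17:00–17:45.
Second set merges to 09:45–13:00, 14:15–15:15, 16:00–16:15.
A ∪ B = 09:00–13:00, 13:15–14:00, 14:15–15:15, 16:00–16:15, 17:00–17:45.
That is 5 disjoint pieces.

5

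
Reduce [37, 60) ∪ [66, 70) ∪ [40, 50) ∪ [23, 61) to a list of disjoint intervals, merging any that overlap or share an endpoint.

Sort by start: [23, 61), [37, 60), [40, 50), [66, 70).
[37, 60) overlaps/touches [23, 61) → extend to [23, 61).
[40, 50) overlaps/touches [23, 61) → extend to [23, 61).
[66, 70) is disjoint → start new block.

[23, 61) ∪ [66, 70)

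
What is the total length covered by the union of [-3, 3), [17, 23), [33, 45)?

Merged: [-3, 3), [17, 23), [33, 45).
Lengths: 6 + 6 + 12 = 24.

24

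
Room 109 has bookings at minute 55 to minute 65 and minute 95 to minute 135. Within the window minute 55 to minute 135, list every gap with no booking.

minute 65 to minute 95

Covered (merged): minute 55 to minute 65, minute 95 to minute 135.
Complement within minute 55 to minute 135: minute 65 to minute 95.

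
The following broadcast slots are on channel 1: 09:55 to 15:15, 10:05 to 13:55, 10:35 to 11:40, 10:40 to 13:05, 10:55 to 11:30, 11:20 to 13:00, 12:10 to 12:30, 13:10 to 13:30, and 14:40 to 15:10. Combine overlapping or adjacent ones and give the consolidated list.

10:05-13:55 overlaps/touches 09:55-15:15 → extend to 09:55-15:15.
10:35-11:40 overlaps/touches 09:55-15:15 → extend to 09:55-15:15.
10:40-13:05 overlaps/touches 09:55-15:15 → extend to 09:55-15:15.
10:55-11:30 overlaps/touches 09:55-15:15 → extend to 09:55-15:15.
11:20-13:00 overlaps/touches 09:55-15:15 → extend to 09:55-15:15.
12:10-12:30 overlaps/touches 09:55-15:15 → extend to 09:55-15:15.
13:10-13:30 overlaps/touches 09:55-15:15 → extend to 09:55-15:15.
14:40-15:10 overlaps/touches 09:55-15:15 → extend to 09:55-15:15.

09:55-15:15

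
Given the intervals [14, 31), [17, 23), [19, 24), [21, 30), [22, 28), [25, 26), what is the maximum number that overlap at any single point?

At 22, 5 of the intervals are simultaneously active.
No point has more.

5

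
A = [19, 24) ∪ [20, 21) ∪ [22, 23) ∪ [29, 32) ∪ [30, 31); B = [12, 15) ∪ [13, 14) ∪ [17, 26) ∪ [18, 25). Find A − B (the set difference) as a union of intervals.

A, merged: [19, 24), [29, 32).
B, merged: [12, 15), [17, 26).
[19, 24): entirely removed.
[29, 32): nothing removed.

[29, 32)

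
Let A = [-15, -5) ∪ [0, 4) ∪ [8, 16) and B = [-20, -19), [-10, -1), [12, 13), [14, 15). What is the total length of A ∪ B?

27

A ∪ B = [-20, -19), [-15, -1), [0, 4), [8, 16).
Total: 1 + 14 + 4 + 8 = 27.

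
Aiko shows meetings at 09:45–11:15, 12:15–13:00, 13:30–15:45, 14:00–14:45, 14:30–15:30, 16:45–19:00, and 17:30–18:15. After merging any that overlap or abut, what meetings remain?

09:45–11:15, 12:15–13:00, 13:30–15:45, 16:45–19:00

12:15–13:00 is disjoint → start new block.
13:30–15:45 is disjoint → start new block.
14:00–14:45 overlaps/touches 13:30–15:45 → extend to 13:30–15:45.
14:30–15:30 overlaps/touches 13:30–15:45 → extend to 13:30–15:45.
16:45–19:00 is disjoint → start new block.
17:30–18:15 overlaps/touches 16:45–19:00 → extend to 16:45–19:00.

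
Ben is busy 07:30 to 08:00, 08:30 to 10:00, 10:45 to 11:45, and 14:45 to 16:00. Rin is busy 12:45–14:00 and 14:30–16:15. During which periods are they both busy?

14:45–16:00

07:30–08:00 meets no B interval.
08:30–10:00 meets no B interval.
10:45–11:45 meets no B interval.
14:45–16:00 ∩ B → 14:45–16:00.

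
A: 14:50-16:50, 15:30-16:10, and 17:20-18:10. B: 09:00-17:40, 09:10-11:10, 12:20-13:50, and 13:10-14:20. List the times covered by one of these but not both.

A, merged: 14:50–16:50, 17:20–18:10.
B, merged: 09:00–17:40.
Only in the first: 17:40–18:10.
Only in the second: 09:00–14:50, 16:50–17:20.
Together these are the periods covered by exactly one.

09:00–14:50, 16:50–17:20, 17:40–18:10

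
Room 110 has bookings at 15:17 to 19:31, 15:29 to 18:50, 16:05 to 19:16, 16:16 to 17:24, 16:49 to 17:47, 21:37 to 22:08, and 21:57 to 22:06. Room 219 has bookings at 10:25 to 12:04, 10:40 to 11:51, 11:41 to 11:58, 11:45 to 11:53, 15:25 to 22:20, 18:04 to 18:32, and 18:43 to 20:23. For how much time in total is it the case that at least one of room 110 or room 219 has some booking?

8 h 42 min

First set merges to 15:17-19:31, 21:37-22:08.
Second set merges to 10:25-12:04, 15:25-22:20.
A ∪ B = 10:25-12:04, 15:17-22:20.
Total: 1 h 39 min + 7 h 3 min = 8 h 42 min.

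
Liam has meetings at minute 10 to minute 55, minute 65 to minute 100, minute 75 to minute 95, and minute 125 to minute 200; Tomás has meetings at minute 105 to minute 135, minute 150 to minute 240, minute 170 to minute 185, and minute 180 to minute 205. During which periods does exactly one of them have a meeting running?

First set merges to minute 10 to minute 55, minute 65 to minute 100, minute 125 to minute 200.
Second set merges to minute 105 to minute 135, minute 150 to minute 240.
A \ B = minute 10 to minute 55, minute 65 to minute 100, minute 135 to minute 150.
B \ A = minute 105 to minute 125, minute 200 to minute 240.
Union of the two gives the symmetric difference.

minute 10 to minute 55, minute 65 to minute 100, minute 105 to minute 125, minute 135 to minute 150, minute 200 to minute 240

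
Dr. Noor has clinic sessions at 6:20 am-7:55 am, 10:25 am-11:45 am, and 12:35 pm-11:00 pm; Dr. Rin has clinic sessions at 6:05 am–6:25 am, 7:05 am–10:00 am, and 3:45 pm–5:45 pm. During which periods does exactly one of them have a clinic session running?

Only in the first: 6:25 am–7:05 am, 10:25 am–11:45 am, 12:35 pm–3:45 pm, 5:45 pm–11:00 pm.
Only in the second: 6:05 am–6:20 am, 7:55 am–10:00 am.
Together these are the periods covered by exactly one.

6:05 am–6:20 am, 6:25 am–7:05 am, 7:55 am–10:00 am, 10:25 am–11:45 am, 12:35 pm–3:45 pm, 5:45 pm–11:00 pm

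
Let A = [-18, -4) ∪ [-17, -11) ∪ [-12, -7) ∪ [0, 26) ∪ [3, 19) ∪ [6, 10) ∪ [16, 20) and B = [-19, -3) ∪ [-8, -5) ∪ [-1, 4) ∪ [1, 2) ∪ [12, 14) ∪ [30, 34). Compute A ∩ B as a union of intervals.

[-18, -4) ∪ [0, 4) ∪ [12, 14)

First set merges to [-18, -4), [0, 26).
Second set merges to [-19, -3), [-1, 4), [12, 14), [30, 34).
[-18, -4) meets the second set on [-18, -4).
[0, 26) meets the second set on [0, 4), [12, 14).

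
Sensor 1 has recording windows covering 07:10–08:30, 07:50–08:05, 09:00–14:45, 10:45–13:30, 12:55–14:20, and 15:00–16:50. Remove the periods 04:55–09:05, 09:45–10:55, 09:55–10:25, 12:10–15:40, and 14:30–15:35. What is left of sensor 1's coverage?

09:05–09:45, 10:55–12:10, 15:40–16:50

A, merged: 07:10–08:30, 09:00–14:45, 15:00–16:50.
B, merged: 04:55–09:05, 09:45–10:55, 12:10–15:40.
07:10–08:30: entirely removed.
09:00–14:45 \ B = 09:05–09:45, 10:55–12:10.
15:00–16:50 \ B = 15:40–16:50.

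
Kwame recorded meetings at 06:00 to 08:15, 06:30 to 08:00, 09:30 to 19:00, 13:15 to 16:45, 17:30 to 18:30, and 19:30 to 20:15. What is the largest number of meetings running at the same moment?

At 06:30, 2 of the intervals are simultaneously active.
No point has more.

2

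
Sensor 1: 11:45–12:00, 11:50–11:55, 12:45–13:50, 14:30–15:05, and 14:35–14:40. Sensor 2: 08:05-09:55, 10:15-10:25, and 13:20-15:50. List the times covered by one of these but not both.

08:05–09:55, 10:15–10:25, 11:45–12:00, 12:45–13:20, 13:50–14:30, 15:05–15:50

First set merges to 11:45–12:00, 12:45–13:50, 14:30–15:05.
Only in the first: 11:45–12:00, 12:45–13:20.
Only in the second: 08:05–09:55, 10:15–10:25, 13:50–14:30, 15:05–15:50.
Together these are the periods covered by exactly one.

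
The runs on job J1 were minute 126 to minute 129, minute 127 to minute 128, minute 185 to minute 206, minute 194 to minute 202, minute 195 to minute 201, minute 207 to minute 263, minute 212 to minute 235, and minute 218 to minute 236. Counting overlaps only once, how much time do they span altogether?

Merged: minute 126 to minute 129, minute 185 to minute 206, minute 207 to minute 263.
Lengths: 3 minutes + 21 minutes + 56 minutes = 80 minutes.

80 minutes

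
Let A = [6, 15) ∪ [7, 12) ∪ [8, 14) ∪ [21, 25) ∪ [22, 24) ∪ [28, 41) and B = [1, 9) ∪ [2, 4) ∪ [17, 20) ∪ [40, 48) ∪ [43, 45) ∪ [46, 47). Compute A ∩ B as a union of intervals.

[6, 9) ∪ [40, 41)

Merge the first list: [6, 15), [21, 25), [28, 41).
Merge the second list: [1, 9), [17, 20), [40, 48).
[6, 15) ∩ B → [6, 9).
[21, 25) meets no B interval.
[28, 41) ∩ B → [40, 41).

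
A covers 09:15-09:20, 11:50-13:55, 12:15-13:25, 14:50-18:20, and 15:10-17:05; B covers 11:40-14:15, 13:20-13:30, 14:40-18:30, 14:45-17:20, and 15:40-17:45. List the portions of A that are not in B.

09:15-09:20

A, merged: 09:15-09:20, 11:50-13:55, 14:50-18:20.
B, merged: 11:40-14:15, 14:40-18:30.
09:15-09:20: no B overlap → unchanged.
11:50-13:55: fully covered by B → removed.
14:50-18:20: fully covered by B → removed.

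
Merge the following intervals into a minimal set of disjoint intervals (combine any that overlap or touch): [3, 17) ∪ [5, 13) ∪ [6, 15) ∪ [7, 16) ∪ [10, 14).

[5, 13) overlaps/touches [3, 17) → extend to [3, 17).
[6, 15) overlaps/touches [3, 17) → extend to [3, 17).
[7, 16) overlaps/touches [3, 17) → extend to [3, 17).
[10, 14) overlaps/touches [3, 17) → extend to [3, 17).

[3, 17)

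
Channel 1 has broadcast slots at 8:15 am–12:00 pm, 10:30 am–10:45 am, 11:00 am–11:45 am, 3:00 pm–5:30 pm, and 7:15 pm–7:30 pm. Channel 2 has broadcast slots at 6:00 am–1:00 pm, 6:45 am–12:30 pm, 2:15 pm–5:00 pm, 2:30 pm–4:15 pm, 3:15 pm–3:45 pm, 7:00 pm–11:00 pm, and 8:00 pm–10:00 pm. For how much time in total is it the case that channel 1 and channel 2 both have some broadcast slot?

First set merges to 8:15 am–12:00 pm, 3:00 pm–5:30 pm, 7:15 pm–7:30 pm.
Second set merges to 6:00 am–1:00 pm, 2:15 pm–5:00 pm, 7:00 pm–11:00 pm.
A ∩ B = 8:15 am–12:00 pm, 3:00 pm–5:00 pm, 7:15 pm–7:30 pm.
Total: 3 h 45 min + 2 h + 15 min = 6 h.

6 h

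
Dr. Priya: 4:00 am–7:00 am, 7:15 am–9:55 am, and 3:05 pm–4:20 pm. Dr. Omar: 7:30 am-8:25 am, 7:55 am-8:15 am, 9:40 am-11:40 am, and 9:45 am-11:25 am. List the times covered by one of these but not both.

Second set merges to 7:30 am–8:25 am, 9:40 am–11:40 am.
A but not B: 4:00 am–7:00 am, 7:15 am–7:30 am, 8:25 am–9:40 am, 3:05 pm–4:20 pm.
B but not A: 9:55 am–11:40 am.
Combining gives A △ B.

4:00 am–7:00 am, 7:15 am–7:30 am, 8:25 am–9:40 am, 9:55 am–11:40 am, 3:05 pm–4:20 pm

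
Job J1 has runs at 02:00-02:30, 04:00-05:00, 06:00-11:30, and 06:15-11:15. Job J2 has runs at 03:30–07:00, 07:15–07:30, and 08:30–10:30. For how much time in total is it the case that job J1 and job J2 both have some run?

4 h 15 min

A, merged: 02:00-02:30, 04:00-05:00, 06:00-11:30.
A ∩ B = 04:00-05:00, 06:00-07:00, 07:15-07:30, 08:30-10:30.
Total: 1 h + 1 h + 15 min + 2 h = 4 h 15 min.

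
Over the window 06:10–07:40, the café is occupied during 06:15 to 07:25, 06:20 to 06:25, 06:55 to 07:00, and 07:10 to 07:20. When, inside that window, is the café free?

06:10-06:15, 07:25-07:40

The merged coverage is 06:15-07:25.
Complement within 06:10-07:40: 06:10-06:15, 07:25-07:40.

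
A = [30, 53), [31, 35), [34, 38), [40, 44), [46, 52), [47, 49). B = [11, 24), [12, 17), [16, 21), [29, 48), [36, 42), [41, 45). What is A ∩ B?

[30, 48)

Merge the first list: [30, 53).
Merge the second list: [11, 24), [29, 48).
[30, 53) overlaps B on [30, 48).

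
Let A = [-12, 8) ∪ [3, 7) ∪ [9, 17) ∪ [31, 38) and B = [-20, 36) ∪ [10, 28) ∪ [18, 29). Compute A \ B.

First set merges to [-12, 8), [9, 17), [31, 38).
Second set merges to [-20, 36).
[-12, 8): entirely removed.
[9, 17): entirely removed.
[31, 38) \ B = [36, 38).

[36, 38)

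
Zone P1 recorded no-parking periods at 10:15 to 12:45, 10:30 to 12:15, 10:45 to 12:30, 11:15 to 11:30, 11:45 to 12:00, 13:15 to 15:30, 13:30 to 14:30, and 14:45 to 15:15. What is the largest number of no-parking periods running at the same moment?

At 11:15, 4 of the intervals are simultaneously active.
No point has more.

4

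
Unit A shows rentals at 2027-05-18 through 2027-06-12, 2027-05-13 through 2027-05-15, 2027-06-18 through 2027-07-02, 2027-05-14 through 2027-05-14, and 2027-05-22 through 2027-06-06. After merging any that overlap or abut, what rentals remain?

Sort by start: 2027-05-13 through 2027-05-15, 2027-05-14 through 2027-05-14, 2027-05-18 through 2027-06-12, 2027-05-22 through 2027-06-06, 2027-06-18 through 2027-07-02.
2027-05-14 through 2027-05-14 overlaps/touches 2027-05-13 through 2027-05-15 → extend to 2027-05-13 through 2027-05-15.
2027-05-18 through 2027-06-12 is disjoint → start new block.
2027-05-22 through 2027-06-06 overlaps/touches 2027-05-18 through 2027-06-12 → extend to 2027-05-18 through 2027-06-12.
2027-06-18 through 2027-07-02 is disjoint → start new block.

2027-05-13 through 2027-05-15, 2027-05-18 through 2027-06-12, 2027-06-18 through 2027-07-02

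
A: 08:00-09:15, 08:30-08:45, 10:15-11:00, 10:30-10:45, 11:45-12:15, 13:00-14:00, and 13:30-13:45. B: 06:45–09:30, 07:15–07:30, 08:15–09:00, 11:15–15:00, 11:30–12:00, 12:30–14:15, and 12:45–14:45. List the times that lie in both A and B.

08:00-09:15, 11:45-12:15, 13:00-14:00

Merge the first list: 08:00-09:15, 10:15-11:00, 11:45-12:15, 13:00-14:00.
Merge the second list: 06:45-09:30, 11:15-15:00.
08:00-09:15 overlaps B on 08:00-09:15.
10:15-11:00 falls entirely outside B.
11:45-12:15 overlaps B on 11:45-12:15.
13:00-14:00 overlaps B on 13:00-14:00.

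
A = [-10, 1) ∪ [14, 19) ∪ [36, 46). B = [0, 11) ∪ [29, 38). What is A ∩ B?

[0, 1) ∪ [36, 38)

[-10, 1) overlaps B on [0, 1).
[14, 19) falls entirely outside B.
[36, 46) overlaps B on [36, 38).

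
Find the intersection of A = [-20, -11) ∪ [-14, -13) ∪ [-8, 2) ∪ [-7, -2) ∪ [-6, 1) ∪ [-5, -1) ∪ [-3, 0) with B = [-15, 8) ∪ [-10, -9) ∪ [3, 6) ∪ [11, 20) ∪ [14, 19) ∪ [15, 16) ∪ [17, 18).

Merge the first list: [-20, -11), [-8, 2).
Merge the second list: [-15, 8), [11, 20).
[-20, -11) overlaps B on [-15, -11).
[-8, 2) overlaps B on [-8, 2).

[-15, -11) ∪ [-8, 2)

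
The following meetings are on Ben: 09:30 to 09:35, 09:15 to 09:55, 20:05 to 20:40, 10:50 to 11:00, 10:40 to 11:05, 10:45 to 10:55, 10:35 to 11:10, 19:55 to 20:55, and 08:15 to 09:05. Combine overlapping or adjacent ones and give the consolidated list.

Sort by start: 08:15–09:05, 09:15–09:55, 09:30–09:35, 10:35–11:10, 10:40–11:05, 10:45–10:55, 10:50–11:00, 19:55–20:55, 20:05–20:40.
09:15–09:55 is disjoint → start new block.
09:30–09:35 overlaps/touches 09:15–09:55 → extend to 09:15–09:55.
10:35–11:10 is disjoint → start new block.
10:40–11:05 overlaps/touches 10:35–11:10 → extend to 10:35–11:10.
10:45–10:55 overlaps/touches 10:35–11:10 → extend to 10:35–11:10.
10:50–11:00 overlaps/touches 10:35–11:10 → extend to 10:35–11:10.
19:55–20:55 is disjoint → start new block.
20:05–20:40 overlaps/touches 19:55–20:55 → extend to 19:55–20:55.

08:15–09:05, 09:15–09:55, 10:35–11:10, 19:55–20:55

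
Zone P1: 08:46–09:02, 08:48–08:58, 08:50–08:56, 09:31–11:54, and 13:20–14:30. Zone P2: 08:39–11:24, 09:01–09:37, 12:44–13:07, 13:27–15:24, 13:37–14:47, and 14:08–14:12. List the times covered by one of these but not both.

08:39-08:46, 09:02-09:31, 11:24-11:54, 12:44-13:07, 13:20-13:27, 14:30-15:24

A, merged: 08:46-09:02, 09:31-11:54, 13:20-14:30.
B, merged: 08:39-11:24, 12:44-13:07, 13:27-15:24.
Only in the first: 11:24-11:54, 13:20-13:27.
Only in the second: 08:39-08:46, 09:02-09:31, 12:44-13:07, 14:30-15:24.
Together these are the periods covered by exactly one.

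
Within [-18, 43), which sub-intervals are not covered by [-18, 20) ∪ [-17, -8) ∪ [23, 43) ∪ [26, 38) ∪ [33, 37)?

The merged coverage is [-18, 20), [23, 43).
Complement within [-18, 43): [20, 23).

[20, 23)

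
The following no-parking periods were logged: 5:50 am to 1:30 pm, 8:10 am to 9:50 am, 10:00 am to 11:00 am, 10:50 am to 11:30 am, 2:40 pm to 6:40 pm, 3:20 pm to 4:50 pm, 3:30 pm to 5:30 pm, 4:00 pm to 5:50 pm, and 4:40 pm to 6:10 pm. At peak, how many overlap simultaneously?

5

Walk the sorted start/end points keeping a running depth.
The depth first hits 5 at 4:40 pm.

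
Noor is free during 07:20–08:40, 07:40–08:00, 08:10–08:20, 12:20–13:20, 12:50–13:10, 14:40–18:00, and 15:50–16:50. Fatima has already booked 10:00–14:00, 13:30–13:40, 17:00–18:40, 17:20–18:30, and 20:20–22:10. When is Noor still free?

07:20–08:40, 14:40–17:00

First set merges to 07:20–08:40, 12:20–13:20, 14:40–18:00.
Second set merges to 10:00–14:00, 17:00–18:40, 20:20–22:10.
07:20–08:40: nothing removed.
12:20–13:20: entirely removed.
14:40–18:00 \ B = 14:40–17:00.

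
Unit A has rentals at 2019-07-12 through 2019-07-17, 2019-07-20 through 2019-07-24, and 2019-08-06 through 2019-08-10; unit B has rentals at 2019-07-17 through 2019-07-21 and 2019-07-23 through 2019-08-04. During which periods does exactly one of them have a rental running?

2019-07-12 through 2019-07-16, 2019-07-18 through 2019-07-19, 2019-07-22 through 2019-07-22, 2019-07-25 through 2019-08-04, 2019-08-06 through 2019-08-10

Only in the first: 2019-07-12 through 2019-07-16, 2019-07-22 through 2019-07-22, 2019-08-06 through 2019-08-10.
Only in the second: 2019-07-18 through 2019-07-19, 2019-07-25 through 2019-08-04.
Together these are the periods covered by exactly one.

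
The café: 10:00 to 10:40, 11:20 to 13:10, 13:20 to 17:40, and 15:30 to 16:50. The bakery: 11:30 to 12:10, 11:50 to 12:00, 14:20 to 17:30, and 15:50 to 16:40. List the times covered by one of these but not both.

First set merges to 10:00–10:40, 11:20–13:10, 13:20–17:40.
Second set merges to 11:30–12:10, 14:20–17:30.
A \ B = 10:00–10:40, 11:20–11:30, 12:10–13:10, 13:20–14:20, 17:30–17:40.
B \ A = none.
Union of the two gives the symmetric difference.

10:00–10:40, 11:20–11:30, 12:10–13:10, 13:20–14:20, 17:30–17:40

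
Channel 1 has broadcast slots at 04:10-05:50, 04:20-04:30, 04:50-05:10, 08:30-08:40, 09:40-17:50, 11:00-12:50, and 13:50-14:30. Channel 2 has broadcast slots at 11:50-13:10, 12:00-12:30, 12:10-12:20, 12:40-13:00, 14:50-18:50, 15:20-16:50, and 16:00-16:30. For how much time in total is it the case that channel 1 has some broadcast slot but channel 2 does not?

A, merged: 04:10–05:50, 08:30–08:40, 09:40–17:50.
B, merged: 11:50–13:10, 14:50–18:50.
A \ B = 04:10–05:50, 08:30–08:40, 09:40–11:50, 13:10–14:50.
Total: 1 h 40 min + 10 min + 2 h 10 min + 1 h 40 min = 5 h 40 min.

5 h 40 min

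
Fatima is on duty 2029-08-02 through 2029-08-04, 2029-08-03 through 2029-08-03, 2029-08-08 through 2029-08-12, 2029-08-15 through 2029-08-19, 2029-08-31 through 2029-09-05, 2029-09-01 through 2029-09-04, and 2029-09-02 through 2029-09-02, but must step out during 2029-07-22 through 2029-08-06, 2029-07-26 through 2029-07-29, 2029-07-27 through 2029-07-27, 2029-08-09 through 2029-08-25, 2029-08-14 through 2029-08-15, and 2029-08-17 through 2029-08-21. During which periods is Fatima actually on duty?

2029-08-08 through 2029-08-08, 2029-08-31 through 2029-09-05

First set merges to 2029-08-02 through 2029-08-04, 2029-08-08 through 2029-08-12, 2029-08-15 through 2029-08-19, 2029-08-31 through 2029-09-05.
Second set merges to 2029-07-22 through 2029-08-06, 2029-08-09 through 2029-08-25.
2029-08-02 through 2029-08-04: fully covered by B → removed.
2029-08-08 through 2029-08-12 minus B → 2029-08-08 through 2029-08-08.
2029-08-15 through 2029-08-19: fully covered by B → removed.
2029-08-31 through 2029-09-05: no B overlap → unchanged.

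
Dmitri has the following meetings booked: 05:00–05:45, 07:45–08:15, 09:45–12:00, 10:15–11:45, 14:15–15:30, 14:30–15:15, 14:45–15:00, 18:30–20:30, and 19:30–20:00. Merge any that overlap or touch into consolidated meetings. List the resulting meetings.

05:00–05:45, 07:45–08:15, 09:45–12:00, 14:15–15:30, 18:30–20:30

07:45–08:15 is disjoint → start new block.
09:45–12:00 is disjoint → start new block.
10:15–11:45 overlaps/touches 09:45–12:00 → extend to 09:45–12:00.
14:15–15:30 is disjoint → start new block.
14:30–15:15 overlaps/touches 14:15–15:30 → extend to 14:15–15:30.
14:45–15:00 overlaps/touches 14:15–15:30 → extend to 14:15–15:30.
18:30–20:30 is disjoint → start new block.
19:30–20:00 overlaps/touches 18:30–20:30 → extend to 18:30–20:30.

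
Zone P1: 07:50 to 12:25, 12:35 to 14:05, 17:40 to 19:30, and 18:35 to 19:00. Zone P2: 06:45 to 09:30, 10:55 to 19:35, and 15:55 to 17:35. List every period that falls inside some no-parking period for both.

Merge the first list: 07:50–12:25, 12:35–14:05, 17:40–19:30.
Merge the second list: 06:45–09:30, 10:55–19:35.
07:50–12:25 ∩ B → 07:50–09:30, 10:55–12:25.
12:35–14:05 ∩ B → 12:35–14:05.
17:40–19:30 ∩ B → 17:40–19:30.

07:50–09:30, 10:55–12:25, 12:35–14:05, 17:40–19:30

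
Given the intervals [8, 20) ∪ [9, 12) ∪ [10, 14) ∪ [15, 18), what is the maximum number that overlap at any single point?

3

Walk the sorted start/end points keeping a running depth.
The depth first hits 3 at 10.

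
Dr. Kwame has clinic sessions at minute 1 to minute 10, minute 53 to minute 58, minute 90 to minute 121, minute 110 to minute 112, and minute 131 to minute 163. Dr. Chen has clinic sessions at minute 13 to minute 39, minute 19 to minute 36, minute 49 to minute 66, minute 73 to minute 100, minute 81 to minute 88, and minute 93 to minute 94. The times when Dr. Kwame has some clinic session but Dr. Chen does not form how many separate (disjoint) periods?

A, merged: minute 1 to minute 10, minute 53 to minute 58, minute 90 to minute 121, minute 131 to minute 163.
B, merged: minute 13 to minute 39, minute 49 to minute 66, minute 73 to minute 100.
A \ B = minute 1 to minute 10, minute 100 to minute 121, minute 131 to minute 163.
That is 3 disjoint pieces.

3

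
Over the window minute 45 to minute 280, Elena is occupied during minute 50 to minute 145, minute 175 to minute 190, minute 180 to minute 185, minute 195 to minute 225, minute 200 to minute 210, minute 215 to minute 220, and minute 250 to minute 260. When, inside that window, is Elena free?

After merging, the occupied span is minute 50 to minute 145, minute 175 to minute 190, minute 195 to minute 225, minute 250 to minute 260.
Uncovered inside minute 45 to minute 280: minute 45 to minute 50, minute 145 to minute 175, minute 190 to minute 195, minute 225 to minute 250, minute 260 to minute 280.

minute 45 to minute 50, minute 145 to minute 175, minute 190 to minute 195, minute 225 to minute 250, minute 260 to minute 280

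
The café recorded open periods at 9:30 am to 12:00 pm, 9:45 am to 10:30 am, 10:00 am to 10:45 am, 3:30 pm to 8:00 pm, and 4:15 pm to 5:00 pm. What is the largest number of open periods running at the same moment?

3

Sweep endpoints in order; track running count of active intervals.
Peak of 3 reached at 10:00 am.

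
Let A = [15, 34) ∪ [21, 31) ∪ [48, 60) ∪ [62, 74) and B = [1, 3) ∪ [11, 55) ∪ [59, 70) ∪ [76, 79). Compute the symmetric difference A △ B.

[1, 3) ∪ [11, 15) ∪ [34, 48) ∪ [55, 59) ∪ [60, 62) ∪ [70, 74) ∪ [76, 79)

Merge the first list: [15, 34), [48, 60), [62, 74).
A but not B: [55, 59), [70, 74).
B but not A: [1, 3), [11, 15), [34, 48), [60, 62), [76, 79).
Combining gives A △ B.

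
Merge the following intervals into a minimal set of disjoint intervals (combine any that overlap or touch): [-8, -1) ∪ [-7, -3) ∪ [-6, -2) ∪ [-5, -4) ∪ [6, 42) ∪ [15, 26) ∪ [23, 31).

[-8, -1) ∪ [6, 42)

[-7, -3) overlaps/touches [-8, -1) → extend to [-8, -1).
[-6, -2) overlaps/touches [-8, -1) → extend to [-8, -1).
[-5, -4) overlaps/touches [-8, -1) → extend to [-8, -1).
[6, 42) is disjoint → start new block.
[15, 26) overlaps/touches [6, 42) → extend to [6, 42).
[23, 31) overlaps/touches [6, 42) → extend to [6, 42).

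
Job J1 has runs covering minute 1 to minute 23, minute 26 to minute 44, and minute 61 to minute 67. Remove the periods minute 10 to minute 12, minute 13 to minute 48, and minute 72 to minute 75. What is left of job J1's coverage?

minute 1 to minute 10, minute 12 to minute 13, minute 61 to minute 67

minute 1 to minute 23 \ B = minute 1 to minute 10, minute 12 to minute 13.
minute 26 to minute 44: entirely removed.
minute 61 to minute 67: nothing removed.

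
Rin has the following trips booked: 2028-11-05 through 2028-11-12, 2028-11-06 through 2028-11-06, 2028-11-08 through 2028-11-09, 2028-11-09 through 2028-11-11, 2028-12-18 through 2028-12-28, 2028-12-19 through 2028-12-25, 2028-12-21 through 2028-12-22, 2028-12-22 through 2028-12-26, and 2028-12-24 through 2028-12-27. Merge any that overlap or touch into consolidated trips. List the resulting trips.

2028-11-05 through 2028-11-12, 2028-12-18 through 2028-12-28

2028-11-06 through 2028-11-06 overlaps/touches 2028-11-05 through 2028-11-12 → extend to 2028-11-05 through 2028-11-12.
2028-11-08 through 2028-11-09 overlaps/touches 2028-11-05 through 2028-11-12 → extend to 2028-11-05 through 2028-11-12.
2028-11-09 through 2028-11-11 overlaps/touches 2028-11-05 through 2028-11-12 → extend to 2028-11-05 through 2028-11-12.
2028-12-18 through 2028-12-28 is disjoint → start new block.
2028-12-19 through 2028-12-25 overlaps/touches 2028-12-18 through 2028-12-28 → extend to 2028-12-18 through 2028-12-28.
2028-12-21 through 2028-12-22 overlaps/touches 2028-12-18 through 2028-12-28 → extend to 2028-12-18 through 2028-12-28.
2028-12-22 through 2028-12-26 overlaps/touches 2028-12-18 through 2028-12-28 → extend to 2028-12-18 through 2028-12-28.
2028-12-24 through 2028-12-27 overlaps/touches 2028-12-18 through 2028-12-28 → extend to 2028-12-18 through 2028-12-28.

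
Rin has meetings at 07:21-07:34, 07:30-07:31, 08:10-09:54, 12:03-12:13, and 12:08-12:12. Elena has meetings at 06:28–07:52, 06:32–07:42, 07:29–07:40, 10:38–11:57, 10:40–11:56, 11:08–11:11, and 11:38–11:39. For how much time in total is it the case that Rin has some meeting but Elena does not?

1 h 54 min

First set merges to 07:21–07:34, 08:10–09:54, 12:03–12:13.
Second set merges to 06:28–07:52, 10:38–11:57.
A \ B = 08:10–09:54, 12:03–12:13.
Total: 1 h 44 min + 10 min = 1 h 54 min.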